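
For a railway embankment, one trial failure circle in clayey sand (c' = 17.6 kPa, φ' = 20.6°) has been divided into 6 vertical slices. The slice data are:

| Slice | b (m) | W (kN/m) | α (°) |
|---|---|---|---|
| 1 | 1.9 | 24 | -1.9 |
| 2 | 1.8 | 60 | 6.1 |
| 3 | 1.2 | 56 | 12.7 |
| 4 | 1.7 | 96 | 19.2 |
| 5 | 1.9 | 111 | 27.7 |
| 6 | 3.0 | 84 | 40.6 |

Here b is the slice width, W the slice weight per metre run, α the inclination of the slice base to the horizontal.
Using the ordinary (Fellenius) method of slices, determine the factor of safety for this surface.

Ordinary method of slices: FS = Σ[c'·Δl_i + (W_i cosα_i)·tanφ'] / Σ W_i sinα_i, with Δl_i = b_i / cosα_i.
Slice 1: Δl = 1.9/cos(-1.9°) = 1.901 m; N'_1 = 24·cos(-1.9°) = 24.0; c'Δl = 33.46; W sinα = -0.8
Slice 2: Δl = 1.8/cos6.1° = 1.810 m; N'_2 = 60·cos6.1° = 59.7; c'Δl = 31.86; W sinα = 6.4
Slice 3: Δl = 1.2/cos12.7° = 1.230 m; N'_3 = 56·cos12.7° = 54.6; c'Δl = 21.65; W sinα = 12.3
Slice 4: Δl = 1.7/cos19.2° = 1.800 m; N'_4 = 96·cos19.2° = 90.7; c'Δl = 31.68; W sinα = 31.6
Slice 5: Δl = 1.9/cos27.7° = 2.146 m; N'_5 = 111·cos27.7° = 98.3; c'Δl = 37.77; W sinα = 51.6
Slice 6: Δl = 3.0/cos40.6° = 3.951 m; N'_6 = 84·cos40.6° = 63.8; c'Δl = 69.54; W sinα = 54.7
Σc'Δl = 226.0 kN/m; ΣN' = 391.0 kN/m; ΣW sinα = 155.7 kN/m
Resisting = 226.0 + 391.0·tan20.6° = 226.0 + 147.0 = 372.9 kN/m
FS = 372.9 / 155.7 = 2.395

FS = 2.39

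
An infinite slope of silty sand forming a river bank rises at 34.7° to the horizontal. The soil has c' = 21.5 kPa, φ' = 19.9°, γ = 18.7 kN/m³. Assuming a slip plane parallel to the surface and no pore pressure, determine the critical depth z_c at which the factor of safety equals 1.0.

Setting FS = 1.00 in FS = [c' + γz cos²β tanφ'] / [γz sinβ cosβ] and solving for z:
z = c' / [γ cosβ (FS·sinβ − cosβ·tanφ')]
  = 21.5 / [18.7·cos34.7°·(1.00·sin34.7° − cos34.7°·tan19.9°)]
  = 21.5 / [18.7·0.8221·(1.00·0.5693 − 0.8221·0.3620)]
  = 21.5 / 4.1766 = 5.148 m

z_c = 5.15 m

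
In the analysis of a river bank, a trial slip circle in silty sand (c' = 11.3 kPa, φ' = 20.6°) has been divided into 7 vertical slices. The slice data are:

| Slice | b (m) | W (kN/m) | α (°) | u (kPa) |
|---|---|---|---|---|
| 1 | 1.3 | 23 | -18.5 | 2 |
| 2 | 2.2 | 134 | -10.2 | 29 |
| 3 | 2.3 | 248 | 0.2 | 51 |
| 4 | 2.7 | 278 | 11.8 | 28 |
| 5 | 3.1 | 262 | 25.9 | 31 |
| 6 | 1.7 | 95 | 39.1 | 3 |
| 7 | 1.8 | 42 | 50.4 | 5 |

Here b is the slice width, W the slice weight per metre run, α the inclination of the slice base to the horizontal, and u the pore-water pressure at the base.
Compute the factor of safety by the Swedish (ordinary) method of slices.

FS = 1.83

Ordinary method of slices: FS = Σ[c'·Δl_i + (W_i cosα_i − u_i·Δl_i)·tanφ'] / Σ W_i sinα_i, with Δl_i = b_i / cosα_i.
Slice 1: Δl = 1.3/cos(-18.5°) = 1.371 m; N'_1 = 23·cos(-18.5°) − 2·1.371 = 19.1; c'Δl = 15.49; W sinα = -7.3
Slice 2: Δl = 2.2/cos(-10.2°) = 2.235 m; N'_2 = 134·cos(-10.2°) − 29·2.235 = 67.1; c'Δl = 25.26; W sinα = -23.7
Slice 3: Δl = 2.3/cos0.2° = 2.300 m; N'_3 = 248·cos0.2° − 51·2.300 = 130.7; c'Δl = 25.99; W sinα = 0.9
Slice 4: Δl = 2.7/cos11.8° = 2.758 m; N'_4 = 278·cos11.8° − 28·2.758 = 194.9; c'Δl = 31.17; W sinα = 56.8
Slice 5: Δl = 3.1/cos25.9° = 3.446 m; N'_5 = 262·cos25.9° − 31·3.446 = 128.9; c'Δl = 38.94; W sinα = 114.4
Slice 6: Δl = 1.7/cos39.1° = 2.191 m; N'_6 = 95·cos39.1° − 3·2.191 = 67.2; c'Δl = 24.75; W sinα = 59.9
Slice 7: Δl = 1.8/cos50.4° = 2.824 m; N'_7 = 42·cos50.4° − 5·2.824 = 12.7; c'Δl = 31.91; W sinα = 32.4
Σc'Δl = 193.5 kN/m; ΣN' = 620.4 kN/m; ΣW sinα = 233.4 kN/m
Resisting = 193.5 + 620.4·tan20.6° = 193.5 + 233.2 = 426.7 kN/m
FS = 426.7 / 233.4 = 1.828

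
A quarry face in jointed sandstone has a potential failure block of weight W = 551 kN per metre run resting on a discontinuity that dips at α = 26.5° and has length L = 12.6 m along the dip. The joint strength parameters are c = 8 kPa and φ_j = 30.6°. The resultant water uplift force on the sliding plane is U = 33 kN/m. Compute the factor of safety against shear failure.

FS = 1.52

Resolving the block weight along and normal to the plane and applying the Mohr–Coulomb strength on the joint:
N' = W cosα − U = 551·cos26.5° − 33 = 460.1 kN/m
Driving force T = W sinα = 551·sin26.5° = 245.9 kN/m
Resisting force R = c·L + N'·tanφ_j = 8·12.6 + 460.1·tan30.6° = 100.8 + 272.1 = 372.9 kN/m
FS = R / T = 372.9 / 245.9 = 1.517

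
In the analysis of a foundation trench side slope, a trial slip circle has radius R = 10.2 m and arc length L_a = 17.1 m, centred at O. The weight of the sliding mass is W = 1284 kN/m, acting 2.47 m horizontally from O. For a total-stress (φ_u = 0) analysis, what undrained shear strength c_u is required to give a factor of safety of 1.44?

c_u = 26.2 kPa

FS = c_u·L_a·R / (W·d), so c_u = FS·W·d / (L_a·R).
c_u = 1.44·1284·2.47 / (17.10·10.2) = 4566.9 / 174.42 = 26.18 kPa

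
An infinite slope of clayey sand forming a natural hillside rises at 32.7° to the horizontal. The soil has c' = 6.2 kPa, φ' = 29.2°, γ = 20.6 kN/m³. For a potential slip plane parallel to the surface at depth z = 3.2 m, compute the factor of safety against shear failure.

FS = 1.08

For an infinite slope with a slip plane parallel to the surface (no pore pressure): FS = [c' + γz cos²β tanφ'] / [γz sinβ cosβ].
γz = 20.6·3.2 = 65.92 kN/m²
Numerator = 6.2 + 65.92·cos²32.7°·tan29.2° = 6.2 + 65.92·0.7081·0.5589 = 32.289 kPa
Denominator = 65.92·sin32.7°·cos32.7° = 65.92·0.5402·0.8415 = 29.968 kPa
FS = 32.289 / 29.968 = 1.077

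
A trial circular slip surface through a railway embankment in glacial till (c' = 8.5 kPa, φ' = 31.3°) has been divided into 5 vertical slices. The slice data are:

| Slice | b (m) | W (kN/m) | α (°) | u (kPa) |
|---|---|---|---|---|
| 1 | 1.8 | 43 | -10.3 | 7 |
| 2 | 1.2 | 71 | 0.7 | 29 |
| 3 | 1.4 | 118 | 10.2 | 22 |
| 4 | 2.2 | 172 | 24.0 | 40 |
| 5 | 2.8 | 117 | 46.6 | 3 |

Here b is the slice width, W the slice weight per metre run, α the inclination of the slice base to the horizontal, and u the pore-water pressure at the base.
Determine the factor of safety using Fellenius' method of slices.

FS = 1.56

Ordinary method of slices: FS = Σ[c'·Δl_i + (W_i cosα_i − u_i·Δl_i)·tanφ'] / Σ W_i sinα_i, with Δl_i = b_i / cosα_i.
Slice 1: Δl = 1.8/cos(-10.3°) = 1.829 m; N'_1 = 43·cos(-10.3°) − 7·1.829 = 29.5; c'Δl = 15.55; W sinα = -7.7
Slice 2: Δl = 1.2/cos0.7° = 1.200 m; N'_2 = 71·cos0.7° − 29·1.200 = 36.2; c'Δl = 10.20; W sinα = 0.9
Slice 3: Δl = 1.4/cos10.2° = 1.422 m; N'_3 = 118·cos10.2° − 22·1.422 = 84.8; c'Δl = 12.09; W sinα = 20.9
Slice 4: Δl = 2.2/cos24.0° = 2.408 m; N'_4 = 172·cos24.0° − 40·2.408 = 60.8; c'Δl = 20.47; W sinα = 70.0
Slice 5: Δl = 2.8/cos46.6° = 4.075 m; N'_5 = 117·cos46.6° − 3·4.075 = 68.2; c'Δl = 34.64; W sinα = 85.0
Σc'Δl = 93.0 kN/m; ΣN' = 279.5 kN/m; ΣW sinα = 169.0 kN/m
Resisting = 93.0 + 279.5·tan31.3° = 93.0 + 169.9 = 262.9 kN/m
FS = 262.9 / 169.0 = 1.555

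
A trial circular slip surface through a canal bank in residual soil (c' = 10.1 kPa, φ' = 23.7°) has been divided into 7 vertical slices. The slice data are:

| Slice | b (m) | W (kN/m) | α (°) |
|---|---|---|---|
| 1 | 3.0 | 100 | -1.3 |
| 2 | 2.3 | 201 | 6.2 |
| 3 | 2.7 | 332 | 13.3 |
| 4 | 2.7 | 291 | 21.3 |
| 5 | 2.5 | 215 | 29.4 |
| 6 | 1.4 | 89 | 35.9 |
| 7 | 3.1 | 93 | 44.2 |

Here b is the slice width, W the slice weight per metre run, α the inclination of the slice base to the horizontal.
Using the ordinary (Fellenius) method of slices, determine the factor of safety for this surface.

FS = 1.74

Ordinary method of slices: FS = Σ[c'·Δl_i + (W_i cosα_i)·tanφ'] / Σ W_i sinα_i, with Δl_i = b_i / cosα_i.
Slice 1: Δl = 3.0/cos(-1.3°) = 3.001 m; N'_1 = 100·cos(-1.3°) = 100.0; c'Δl = 30.31; W sinα = -2.3
Slice 2: Δl = 2.3/cos6.2° = 2.314 m; N'_2 = 201·cos6.2° = 199.8; c'Δl = 23.37; W sinα = 21.7
Slice 3: Δl = 2.7/cos13.3° = 2.774 m; N'_3 = 332·cos13.3° = 323.1; c'Δl = 28.02; W sinα = 76.4
Slice 4: Δl = 2.7/cos21.3° = 2.898 m; N'_4 = 291·cos21.3° = 271.1; c'Δl = 29.27; W sinα = 105.7
Slice 5: Δl = 2.5/cos29.4° = 2.870 m; N'_5 = 215·cos29.4° = 187.3; c'Δl = 28.98; W sinα = 105.5
Slice 6: Δl = 1.4/cos35.9° = 1.728 m; N'_6 = 89·cos35.9° = 72.1; c'Δl = 17.46; W sinα = 52.2
Slice 7: Δl = 3.1/cos44.2° = 4.324 m; N'_7 = 93·cos44.2° = 66.7; c'Δl = 43.67; W sinα = 64.8
Σc'Δl = 201.1 kN/m; ΣN' = 1220.1 kN/m; ΣW sinα = 424.1 kN/m
Resisting = 201.1 + 1220.1·tan23.7° = 201.1 + 535.6 = 736.7 kN/m
FS = 736.7 / 424.1 = 1.737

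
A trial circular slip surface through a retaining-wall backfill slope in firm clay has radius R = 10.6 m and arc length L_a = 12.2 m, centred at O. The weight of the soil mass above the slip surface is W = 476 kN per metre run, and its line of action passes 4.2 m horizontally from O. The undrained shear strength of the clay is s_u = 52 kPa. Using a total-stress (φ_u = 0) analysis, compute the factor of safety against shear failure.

FS = 3.36

Taking moments about the centre O, the resisting moment is provided by the undrained shear strength acting along the arc:
M_R = s_u·L_a·R = 52·12.20·10.6 = 6724.6 kN·m/m
M_D = W·d = 476·4.2 = 1999.2 kN·m/m
FS = M_R / M_D = 6724.6 / 1999.2 = 3.364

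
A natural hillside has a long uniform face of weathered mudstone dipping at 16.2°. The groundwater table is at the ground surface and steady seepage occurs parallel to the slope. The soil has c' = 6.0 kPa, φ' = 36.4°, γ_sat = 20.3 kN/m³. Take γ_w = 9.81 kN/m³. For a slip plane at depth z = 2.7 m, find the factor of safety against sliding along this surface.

FS = 1.72

With seepage parallel to the slope and the water table at the surface, the effective normal stress on the slip plane uses the buoyant unit weight γ' = γ_sat − γ_w while the driving shear stress uses γ_sat:
FS = [c' + γ' z cos²β tanφ'] / [γ_sat z sinβ cosβ]
γ' = 20.3 − 9.81 = 10.49 kN/m³
Numerator = 6.0 + 10.49·2.7·cos²16.2°·tan36.4° = 6.0 + 10.49·2.7·0.9222·0.7373 = 25.256 kPa
Denominator = 20.3·2.7·sin16.2°·cos16.2° = 20.3·2.7·0.2790·0.9603 = 14.684 kPa
FS = 25.256 / 14.684 = 1.720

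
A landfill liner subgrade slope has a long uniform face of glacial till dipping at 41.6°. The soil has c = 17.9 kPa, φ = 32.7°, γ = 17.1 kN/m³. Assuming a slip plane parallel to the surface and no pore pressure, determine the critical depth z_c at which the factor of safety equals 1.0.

z_c = 7.61 m

Setting FS = 1.00 in FS = [c + γz cos²β tanφ] / [γz sinβ cosβ] and solving for z:
z = c / [γ cosβ (FS·sinβ − cosβ·tanφ)]
  = 17.9 / [17.1·cos41.6°·(1.00·sin41.6° − cos41.6°·tan32.7°)]
  = 17.9 / [17.1·0.7478·(1.00·0.6639 − 0.7478·0.6420)]
  = 17.9 / 2.3509 = 7.614 m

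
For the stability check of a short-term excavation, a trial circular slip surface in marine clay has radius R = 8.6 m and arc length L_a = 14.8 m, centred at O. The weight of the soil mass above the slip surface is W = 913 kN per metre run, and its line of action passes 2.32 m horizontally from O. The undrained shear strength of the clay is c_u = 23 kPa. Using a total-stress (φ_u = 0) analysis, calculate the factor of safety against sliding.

Taking moments about the centre O, the resisting moment is provided by the undrained shear strength acting along the arc:
M_R = c_u·L_a·R = 23·14.80·8.6 = 2927.4 kN·m/m
M_D = W·d = 913·2.32 = 2118.2 kN·m/m
FS = M_R / M_D = 2927.4 / 2118.2 = 1.382

FS = 1.38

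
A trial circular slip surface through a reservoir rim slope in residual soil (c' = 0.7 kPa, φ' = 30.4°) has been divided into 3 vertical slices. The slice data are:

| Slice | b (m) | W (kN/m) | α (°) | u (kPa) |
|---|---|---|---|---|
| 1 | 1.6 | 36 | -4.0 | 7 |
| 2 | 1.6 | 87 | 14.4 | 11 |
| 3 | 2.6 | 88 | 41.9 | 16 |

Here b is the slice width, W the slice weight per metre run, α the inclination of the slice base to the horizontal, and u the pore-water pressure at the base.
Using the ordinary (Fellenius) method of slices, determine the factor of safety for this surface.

FS = 0.82

Ordinary method of slices: FS = Σ[c'·Δl_i + (W_i cosα_i − u_i·Δl_i)·tanφ'] / Σ W_i sinα_i, with Δl_i = b_i / cosα_i.
Slice 1: Δl = 1.6/cos(-4.0°) = 1.604 m; N'_1 = 36·cos(-4.0°) − 7·1.604 = 24.7; c'Δl = 1.12; W sinα = -2.5
Slice 2: Δl = 1.6/cos14.4° = 1.652 m; N'_2 = 87·cos14.4° − 11·1.652 = 66.1; c'Δl = 1.16; W sinα = 21.6
Slice 3: Δl = 2.6/cos41.9° = 3.493 m; N'_3 = 88·cos41.9° − 16·3.493 = 9.6; c'Δl = 2.45; W sinα = 58.8
Σc'Δl = 4.7 kN/m; ΣN' = 100.4 kN/m; ΣW sinα = 77.9 kN/m
Resisting = 4.7 + 100.4·tan30.4° = 4.7 + 58.9 = 63.6 kN/m
FS = 63.6 / 77.9 = 0.817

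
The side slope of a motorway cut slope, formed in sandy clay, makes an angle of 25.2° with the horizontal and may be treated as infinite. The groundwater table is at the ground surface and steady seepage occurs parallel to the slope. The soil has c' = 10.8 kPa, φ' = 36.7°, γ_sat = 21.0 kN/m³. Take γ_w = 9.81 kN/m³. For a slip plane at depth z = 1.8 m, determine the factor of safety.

FS = 1.59

With seepage parallel to the slope and the water table at the surface, the effective normal stress on the slip plane uses the buoyant unit weight γ' = γ_sat − γ_w while the driving shear stress uses γ_sat:
FS = [c' + γ' z cos²β tanφ'] / [γ_sat z sinβ cosβ]
γ' = 21.0 − 9.81 = 11.19 kN/m³
Numerator = 10.8 + 11.19·1.8·cos²25.2°·tan36.7° = 10.8 + 11.19·1.8·0.8187·0.7454 = 23.092 kPa
Denominator = 21.0·1.8·sin25.2°·cos25.2° = 21.0·1.8·0.4258·0.9048 = 14.563 kPa
FS = 23.092 / 14.563 = 1.586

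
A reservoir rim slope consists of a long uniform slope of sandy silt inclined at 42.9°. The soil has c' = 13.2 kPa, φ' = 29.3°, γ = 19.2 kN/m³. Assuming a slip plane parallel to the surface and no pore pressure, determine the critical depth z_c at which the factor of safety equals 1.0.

z_c = 3.48 m

Setting FS = 1.00 in FS = [c' + γz cos²β tanφ'] / [γz sinβ cosβ] and solving for z:
z = c' / [γ cosβ (FS·sinβ − cosβ·tanφ')]
  = 13.2 / [19.2·cos42.9°·(1.00·sin42.9° − cos42.9°·tan29.3°)]
  = 13.2 / [19.2·0.7325·(1.00·0.6807 − 0.7325·0.5612)]
  = 13.2 / 3.7924 = 3.481 m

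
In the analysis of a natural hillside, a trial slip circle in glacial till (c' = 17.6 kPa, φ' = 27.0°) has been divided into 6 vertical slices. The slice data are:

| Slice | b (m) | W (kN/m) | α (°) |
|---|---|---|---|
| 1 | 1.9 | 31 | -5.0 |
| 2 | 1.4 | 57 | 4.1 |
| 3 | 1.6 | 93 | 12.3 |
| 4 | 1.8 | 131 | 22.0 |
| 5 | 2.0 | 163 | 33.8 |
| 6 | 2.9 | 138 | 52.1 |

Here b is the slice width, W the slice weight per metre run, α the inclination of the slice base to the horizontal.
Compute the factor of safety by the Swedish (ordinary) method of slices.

Ordinary method of slices: FS = Σ[c'·Δl_i + (W_i cosα_i)·tanφ'] / Σ W_i sinα_i, with Δl_i = b_i / cosα_i.
Slice 1: Δl = 1.9/cos(-5.0°) = 1.907 m; N'_1 = 31·cos(-5.0°) = 30.9; c'Δl = 33.57; W sinα = -2.7
Slice 2: Δl = 1.4/cos4.1° = 1.404 m; N'_2 = 57·cos4.1° = 56.9; c'Δl = 24.70; W sinα = 4.1
Slice 3: Δl = 1.6/cos12.3° = 1.638 m; N'_3 = 93·cos12.3° = 90.9; c'Δl = 28.82; W sinα = 19.8
Slice 4: Δl = 1.8/cos22.0° = 1.941 m; N'_4 = 131·cos22.0° = 121.5; c'Δl = 34.17; W sinα = 49.1
Slice 5: Δl = 2.0/cos33.8° = 2.407 m; N'_5 = 163·cos33.8° = 135.5; c'Δl = 42.36; W sinα = 90.7
Slice 6: Δl = 2.9/cos52.1° = 4.721 m; N'_6 = 138·cos52.1° = 84.8; c'Δl = 83.09; W sinα = 108.9
Σc'Δl = 246.7 kN/m; ΣN' = 520.3 kN/m; ΣW sinα = 269.8 kN/m
Resisting = 246.7 + 520.3·tan27.0° = 246.7 + 265.1 = 511.8 kN/m
FS = 511.8 / 269.8 = 1.897

FS = 1.90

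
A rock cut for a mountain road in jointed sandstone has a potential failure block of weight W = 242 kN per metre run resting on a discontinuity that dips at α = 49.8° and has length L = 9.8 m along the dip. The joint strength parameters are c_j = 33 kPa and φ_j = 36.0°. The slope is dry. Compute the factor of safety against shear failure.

FS = 2.36

Resolving the block weight along and normal to the plane and applying the Mohr–Coulomb strength on the joint:
N' = W cosα = 242·cos49.8° = 156.2 kN/m
Driving force T = W sinα = 242·sin49.8° = 184.8 kN/m
Resisting force R = c_j·L + N'·tanφ_j = 33·9.8 + 156.2·tan36.0° = 323.4 + 113.5 = 436.9 kN/m
FS = R / T = 436.9 / 184.8 = 2.364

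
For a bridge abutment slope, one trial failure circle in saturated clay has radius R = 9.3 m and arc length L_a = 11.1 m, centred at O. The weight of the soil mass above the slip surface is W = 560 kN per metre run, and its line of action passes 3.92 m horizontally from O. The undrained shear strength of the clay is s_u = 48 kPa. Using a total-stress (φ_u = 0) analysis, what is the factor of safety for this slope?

FS = 2.26

Taking moments about the centre O, the resisting moment is provided by the undrained shear strength acting along the arc:
M_R = s_u·L_a·R = 48·11.10·9.3 = 4955.0 kN·m/m
M_D = W·d = 560·3.92 = 2195.2 kN·m/m
FS = M_R / M_D = 4955.0 / 2195.2 = 2.257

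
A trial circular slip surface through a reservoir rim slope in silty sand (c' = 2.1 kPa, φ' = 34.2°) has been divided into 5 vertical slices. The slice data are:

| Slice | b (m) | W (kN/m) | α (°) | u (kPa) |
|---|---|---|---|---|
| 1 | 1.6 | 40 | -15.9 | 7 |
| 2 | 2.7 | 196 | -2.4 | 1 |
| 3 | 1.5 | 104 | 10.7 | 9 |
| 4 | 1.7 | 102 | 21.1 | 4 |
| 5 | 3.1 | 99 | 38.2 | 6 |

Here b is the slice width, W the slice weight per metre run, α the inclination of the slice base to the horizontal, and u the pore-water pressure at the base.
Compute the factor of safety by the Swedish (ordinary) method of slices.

FS = 3.37

Ordinary method of slices: FS = Σ[c'·Δl_i + (W_i cosα_i − u_i·Δl_i)·tanφ'] / Σ W_i sinα_i, with Δl_i = b_i / cosα_i.
Slice 1: Δl = 1.6/cos(-15.9°) = 1.664 m; N'_1 = 40·cos(-15.9°) − 7·1.664 = 26.8; c'Δl = 3.49; W sinα = -11.0
Slice 2: Δl = 2.7/cos(-2.4°) = 2.702 m; N'_2 = 196·cos(-2.4°) − 1·2.702 = 193.1; c'Δl = 5.67; W sinα = -8.2
Slice 3: Δl = 1.5/cos10.7° = 1.527 m; N'_3 = 104·cos10.7° − 9·1.527 = 88.5; c'Δl = 3.21; W sinα = 19.3
Slice 4: Δl = 1.7/cos21.1° = 1.822 m; N'_4 = 102·cos21.1° − 4·1.822 = 87.9; c'Δl = 3.83; W sinα = 36.7
Slice 5: Δl = 3.1/cos38.2° = 3.945 m; N'_5 = 99·cos38.2° − 6·3.945 = 54.1; c'Δl = 8.28; W sinα = 61.2
Σc'Δl = 24.5 kN/m; ΣN' = 450.4 kN/m; ΣW sinα = 98.1 kN/m
Resisting = 24.5 + 450.4·tan34.2° = 24.5 + 306.1 = 330.6 kN/m
FS = 330.6 / 98.1 = 3.370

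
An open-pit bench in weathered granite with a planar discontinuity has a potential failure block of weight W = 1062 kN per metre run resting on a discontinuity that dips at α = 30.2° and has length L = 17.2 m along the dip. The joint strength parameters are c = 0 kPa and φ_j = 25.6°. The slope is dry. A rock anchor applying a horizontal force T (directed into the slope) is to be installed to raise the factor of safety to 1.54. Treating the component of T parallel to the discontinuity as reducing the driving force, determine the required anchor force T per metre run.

Resolving forces along and normal to the sliding plane, with the horizontal anchor force T adding T·sinα to the effective normal force and T·cosα acting up the plane against the driving force:
FS = [cL + (W cosα + T sinα) tanφ_j] / [W sinα − T cosα]
Without the anchor: N' = 917.9 kN/m, driving T_d = 534.2 kN/m, resisting R = 0·17.2 + 917.9·tan25.6° = 439.8 kN/m, FS = 0.82.
Setting FS = 1.54 and solving for T:
1.54·(534.2 − T cos30.2°) = 439.8 + T sin30.2°·tan25.6°
T·(sin30.2°·tan25.6° + 1.54·cos30.2°) = 1.54·534.2 − 439.8
T·(0.5030·0.4791 + 1.54·0.8643) = 822.7 − 439.8 = 382.9
T·1.5720 = 382.9
T = 243.6 kN/m

T = 244 kN/m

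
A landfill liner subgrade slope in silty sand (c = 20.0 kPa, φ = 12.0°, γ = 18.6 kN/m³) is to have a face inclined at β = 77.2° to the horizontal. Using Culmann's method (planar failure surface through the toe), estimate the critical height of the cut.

Culmann's analysis gives the critical failure plane at α_cr = (β + φ)/2 = (77.2 + 12.0)/2 = 44.6°, and the critical height
H_c = (4c/γ) · sinβ cosφ / [1 − cos(β − φ)]
    = (4·20.0/18.6) · sin77.2°·cos12.0° / [1 − cos(65.2°)]
    = 4.301 · 0.9751·0.9781 / [1 − 0.4195]
    = 4.301 · 0.9538 / 0.5805
    = 7.07 m

H_c = 7.07 m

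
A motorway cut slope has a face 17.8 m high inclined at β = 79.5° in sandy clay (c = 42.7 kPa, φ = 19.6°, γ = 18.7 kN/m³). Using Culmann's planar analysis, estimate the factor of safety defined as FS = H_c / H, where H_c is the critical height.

FS = 0.95

H_c = (4c/γ) · sinβ cosφ / [1 − cos(β − φ)]
    = (4·42.7/18.7) · sin79.5°·cos19.6° / [1 − cos59.9°]
    = 9.134 · 0.9263 / 0.4985 = 16.97 m
FS = H_c / H = 16.97 / 17.8 = 0.953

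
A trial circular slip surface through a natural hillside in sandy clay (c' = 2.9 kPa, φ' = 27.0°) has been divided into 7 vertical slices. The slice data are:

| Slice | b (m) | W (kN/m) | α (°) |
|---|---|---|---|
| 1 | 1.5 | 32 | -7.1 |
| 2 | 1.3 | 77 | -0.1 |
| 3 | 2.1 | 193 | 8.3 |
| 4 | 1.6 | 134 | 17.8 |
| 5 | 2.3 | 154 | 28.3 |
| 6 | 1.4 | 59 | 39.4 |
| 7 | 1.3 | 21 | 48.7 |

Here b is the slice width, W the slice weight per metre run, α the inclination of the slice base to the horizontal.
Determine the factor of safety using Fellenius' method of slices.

Ordinary method of slices: FS = Σ[c'·Δl_i + (W_i cosα_i)·tanφ'] / Σ W_i sinα_i, with Δl_i = b_i / cosα_i.
Slice 1: Δl = 1.5/cos(-7.1°) = 1.512 m; N'_1 = 32·cos(-7.1°) = 31.8; c'Δl = 4.38; W sinα = -4.0
Slice 2: Δl = 1.3/cos(-0.1°) = 1.300 m; N'_2 = 77·cos(-0.1°) = 77.0; c'Δl = 3.77; W sinα = -0.1
Slice 3: Δl = 2.1/cos8.3° = 2.122 m; N'_3 = 193·cos8.3° = 191.0; c'Δl = 6.15; W sinα = 27.9
Slice 4: Δl = 1.6/cos17.8° = 1.680 m; N'_4 = 134·cos17.8° = 127.6; c'Δl = 4.87; W sinα = 41.0
Slice 5: Δl = 2.3/cos28.3° = 2.612 m; N'_5 = 154·cos28.3° = 135.6; c'Δl = 7.58; W sinα = 73.0
Slice 6: Δl = 1.4/cos39.4° = 1.812 m; N'_6 = 59·cos39.4° = 45.6; c'Δl = 5.25; W sinα = 37.4
Slice 7: Δl = 1.3/cos48.7° = 1.970 m; N'_7 = 21·cos48.7° = 13.9; c'Δl = 5.71; W sinα = 15.8
Σc'Δl = 37.7 kN/m; ΣN' = 622.4 kN/m; ΣW sinα = 191.0 kN/m
Resisting = 37.7 + 622.4·tan27.0° = 37.7 + 317.1 = 354.8 kN/m
FS = 354.8 / 191.0 = 1.858

FS = 1.86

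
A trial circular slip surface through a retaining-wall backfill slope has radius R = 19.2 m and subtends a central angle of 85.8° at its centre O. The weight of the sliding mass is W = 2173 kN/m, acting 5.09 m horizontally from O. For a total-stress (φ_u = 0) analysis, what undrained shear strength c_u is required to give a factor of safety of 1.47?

FS = c_u·L_a·R / (W·d), so c_u = FS·W·d / (L_a·R).
Arc length L_a = R·θ = 19.2·(85.8°·π/180) = 19.2·1.4975 = 28.75 m
c_u = 1.47·2173·5.09 / (28.75·19.2) = 16259.0 / 552.04 = 29.45 kPa

c_u = 29.5 kPa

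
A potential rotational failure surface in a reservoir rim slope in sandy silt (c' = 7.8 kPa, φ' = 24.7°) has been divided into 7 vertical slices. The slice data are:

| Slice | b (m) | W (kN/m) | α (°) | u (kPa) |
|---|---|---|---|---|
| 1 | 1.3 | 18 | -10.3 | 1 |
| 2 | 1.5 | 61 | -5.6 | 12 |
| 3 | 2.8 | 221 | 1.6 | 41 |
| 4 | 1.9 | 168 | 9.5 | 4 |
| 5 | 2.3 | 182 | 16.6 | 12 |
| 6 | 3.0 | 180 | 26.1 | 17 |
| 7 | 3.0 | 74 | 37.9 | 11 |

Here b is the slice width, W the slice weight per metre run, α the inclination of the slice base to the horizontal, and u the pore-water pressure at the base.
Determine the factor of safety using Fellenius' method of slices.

FS = 2.01

Ordinary method of slices: FS = Σ[c'·Δl_i + (W_i cosα_i − u_i·Δl_i)·tanφ'] / Σ W_i sinα_i, with Δl_i = b_i / cosα_i.
Slice 1: Δl = 1.3/cos(-10.3°) = 1.321 m; N'_1 = 18·cos(-10.3°) − 1·1.321 = 16.4; c'Δl = 10.31; W sinα = -3.2
Slice 2: Δl = 1.5/cos(-5.6°) = 1.507 m; N'_2 = 61·cos(-5.6°) − 12·1.507 = 42.6; c'Δl = 11.76; W sinα = -6.0
Slice 3: Δl = 2.8/cos1.6° = 2.801 m; N'_3 = 221·cos1.6° − 41·2.801 = 106.1; c'Δl = 21.85; W sinα = 6.2
Slice 4: Δl = 1.9/cos9.5° = 1.926 m; N'_4 = 168·cos9.5° − 4·1.926 = 158.0; c'Δl = 15.03; W sinα = 27.7
Slice 5: Δl = 2.3/cos16.6° = 2.400 m; N'_5 = 182·cos16.6° − 12·2.400 = 145.6; c'Δl = 18.72; W sinα = 52.0
Slice 6: Δl = 3.0/cos26.1° = 3.341 m; N'_6 = 180·cos26.1° − 17·3.341 = 104.9; c'Δl = 26.06; W sinα = 79.2
Slice 7: Δl = 3.0/cos37.9° = 3.802 m; N'_7 = 74·cos37.9° − 11·3.802 = 16.6; c'Δl = 29.65; W sinα = 45.5
Σc'Δl = 133.4 kN/m; ΣN' = 590.1 kN/m; ΣW sinα = 201.4 kN/m
Resisting = 133.4 + 590.1·tan24.7° = 133.4 + 271.4 = 404.8 kN/m
FS = 404.8 / 201.4 = 2.010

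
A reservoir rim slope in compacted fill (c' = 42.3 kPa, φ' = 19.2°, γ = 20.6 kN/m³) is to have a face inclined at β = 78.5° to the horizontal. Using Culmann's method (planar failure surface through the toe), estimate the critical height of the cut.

Culmann's analysis gives the critical failure plane at α_cr = (β + φ')/2 = (78.5 + 19.2)/2 = 48.9°, and the critical height
H_c = (4c'/γ) · sinβ cosφ' / [1 − cos(β − φ')]
    = (4·42.3/20.6) · sin78.5°·cos19.2° / [1 − cos(59.3°)]
    = 8.214 · 0.9799·0.9444 / [1 − 0.5105]
    = 8.214 · 0.9254 / 0.4895
    = 15.53 m

H_c = 15.53 m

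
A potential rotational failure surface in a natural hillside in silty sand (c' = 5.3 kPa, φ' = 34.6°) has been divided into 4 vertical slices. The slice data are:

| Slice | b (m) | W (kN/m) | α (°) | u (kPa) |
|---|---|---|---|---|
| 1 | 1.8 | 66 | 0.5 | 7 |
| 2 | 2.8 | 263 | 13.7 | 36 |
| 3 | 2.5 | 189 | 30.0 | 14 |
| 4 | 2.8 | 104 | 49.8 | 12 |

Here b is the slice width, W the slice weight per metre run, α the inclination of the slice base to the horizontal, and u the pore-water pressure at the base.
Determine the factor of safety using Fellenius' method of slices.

FS = 1.27

Ordinary method of slices: FS = Σ[c'·Δl_i + (W_i cosα_i − u_i·Δl_i)·tanφ'] / Σ W_i sinα_i, with Δl_i = b_i / cosα_i.
Slice 1: Δl = 1.8/cos0.5° = 1.800 m; N'_1 = 66·cos0.5° − 7·1.800 = 53.4; c'Δl = 9.54; W sinα = 0.6
Slice 2: Δl = 2.8/cos13.7° = 2.882 m; N'_2 = 263·cos13.7° − 36·2.882 = 151.8; c'Δl = 15.27; W sinα = 62.3
Slice 3: Δl = 2.5/cos30.0° = 2.887 m; N'_3 = 189·cos30.0° − 14·2.887 = 123.3; c'Δl = 15.30; W sinα = 94.5
Slice 4: Δl = 2.8/cos49.8° = 4.338 m; N'_4 = 104·cos49.8° − 12·4.338 = 15.1; c'Δl = 22.99; W sinα = 79.4
Σc'Δl = 63.1 kN/m; ΣN' = 343.5 kN/m; ΣW sinα = 236.8 kN/m
Resisting = 63.1 + 343.5·tan34.6° = 63.1 + 237.0 = 300.1 kN/m
FS = 300.1 / 236.8 = 1.267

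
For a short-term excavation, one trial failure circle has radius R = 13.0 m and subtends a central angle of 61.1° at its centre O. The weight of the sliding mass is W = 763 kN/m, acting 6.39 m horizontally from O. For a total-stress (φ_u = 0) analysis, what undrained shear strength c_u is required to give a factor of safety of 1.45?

c_u = 39.2 kPa

FS = c_u·L_a·R / (W·d), so c_u = FS·W·d / (L_a·R).
Arc length L_a = R·θ = 13.0·(61.1°·π/180) = 13.0·1.0664 = 13.86 m
c_u = 1.45·763·6.39 / (13.86·13.0) = 7069.6 / 180.22 = 39.23 kPa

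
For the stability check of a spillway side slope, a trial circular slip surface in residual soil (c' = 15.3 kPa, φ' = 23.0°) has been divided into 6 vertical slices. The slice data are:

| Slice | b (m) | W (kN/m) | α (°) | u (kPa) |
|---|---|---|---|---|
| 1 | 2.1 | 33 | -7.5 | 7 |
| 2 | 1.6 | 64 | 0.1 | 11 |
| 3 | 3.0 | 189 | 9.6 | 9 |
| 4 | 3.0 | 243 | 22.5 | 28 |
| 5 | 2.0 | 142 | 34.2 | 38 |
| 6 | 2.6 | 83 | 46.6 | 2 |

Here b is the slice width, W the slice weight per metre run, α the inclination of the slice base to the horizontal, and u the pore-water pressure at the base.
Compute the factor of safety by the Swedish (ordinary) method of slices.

FS = 1.66

Ordinary method of slices: FS = Σ[c'·Δl_i + (W_i cosα_i − u_i·Δl_i)·tanφ'] / Σ W_i sinα_i, with Δl_i = b_i / cosα_i.
Slice 1: Δl = 2.1/cos(-7.5°) = 2.118 m; N'_1 = 33·cos(-7.5°) − 7·2.118 = 17.9; c'Δl = 32.41; W sinα = -4.3
Slice 2: Δl = 1.6/cos0.1° = 1.600 m; N'_2 = 64·cos0.1° − 11·1.600 = 46.4; c'Δl = 24.48; W sinα = 0.1
Slice 3: Δl = 3.0/cos9.6° = 3.043 m; N'_3 = 189·cos9.6° − 9·3.043 = 159.0; c'Δl = 46.55; W sinα = 31.5
Slice 4: Δl = 3.0/cos22.5° = 3.247 m; N'_4 = 243·cos22.5° − 28·3.247 = 133.6; c'Δl = 49.68; W sinα = 93.0
Slice 5: Δl = 2.0/cos34.2° = 2.418 m; N'_5 = 142·cos34.2° − 38·2.418 = 25.6; c'Δl = 37.00; W sinα = 79.8
Slice 6: Δl = 2.6/cos46.6° = 3.784 m; N'_6 = 83·cos46.6° − 2·3.784 = 49.5; c'Δl = 57.90; W sinα = 60.3
Σc'Δl = 248.0 kN/m; ΣN' = 431.9 kN/m; ΣW sinα = 260.4 kN/m
Resisting = 248.0 + 431.9·tan23.0° = 248.0 + 183.3 = 431.3 kN/m
FS = 431.3 / 260.4 = 1.656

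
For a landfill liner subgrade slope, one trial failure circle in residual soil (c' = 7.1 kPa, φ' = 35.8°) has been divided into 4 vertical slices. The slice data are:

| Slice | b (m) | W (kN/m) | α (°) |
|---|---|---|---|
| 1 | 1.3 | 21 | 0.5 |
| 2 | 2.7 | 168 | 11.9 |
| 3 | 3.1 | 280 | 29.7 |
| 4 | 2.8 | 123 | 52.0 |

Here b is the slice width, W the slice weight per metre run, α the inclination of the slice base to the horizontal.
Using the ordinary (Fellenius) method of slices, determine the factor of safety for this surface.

Ordinary method of slices: FS = Σ[c'·Δl_i + (W_i cosα_i)·tanφ'] / Σ W_i sinα_i, with Δl_i = b_i / cosα_i.
Slice 1: Δl = 1.3/cos0.5° = 1.300 m; N'_1 = 21·cos0.5° = 21.0; c'Δl = 9.23; W sinα = 0.2
Slice 2: Δl = 2.7/cos11.9° = 2.759 m; N'_2 = 168·cos11.9° = 164.4; c'Δl = 19.59; W sinα = 34.6
Slice 3: Δl = 3.1/cos29.7° = 3.569 m; N'_3 = 280·cos29.7° = 243.2; c'Δl = 25.34; W sinα = 138.7
Slice 4: Δl = 2.8/cos52.0° = 4.548 m; N'_4 = 123·cos52.0° = 75.7; c'Δl = 32.29; W sinα = 96.9
Σc'Δl = 86.5 kN/m; ΣN' = 504.3 kN/m; ΣW sinα = 270.5 kN/m
Resisting = 86.5 + 504.3·tan35.8° = 86.5 + 363.7 = 450.2 kN/m
FS = 450.2 / 270.5 = 1.664

FS = 1.66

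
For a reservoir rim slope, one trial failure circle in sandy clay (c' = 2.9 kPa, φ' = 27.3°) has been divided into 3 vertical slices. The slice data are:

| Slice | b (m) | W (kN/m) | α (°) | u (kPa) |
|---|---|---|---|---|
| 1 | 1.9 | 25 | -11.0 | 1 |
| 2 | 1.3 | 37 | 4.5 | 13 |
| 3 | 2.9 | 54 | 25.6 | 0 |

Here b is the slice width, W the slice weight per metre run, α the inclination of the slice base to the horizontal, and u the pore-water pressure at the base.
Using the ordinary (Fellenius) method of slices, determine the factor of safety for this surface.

FS = 3.07

Ordinary method of slices: FS = Σ[c'·Δl_i + (W_i cosα_i − u_i·Δl_i)·tanφ'] / Σ W_i sinα_i, with Δl_i = b_i / cosα_i.
Slice 1: Δl = 1.9/cos(-11.0°) = 1.936 m; N'_1 = 25·cos(-11.0°) − 1·1.936 = 22.6; c'Δl = 5.61; W sinα = -4.8
Slice 2: Δl = 1.3/cos4.5° = 1.304 m; N'_2 = 37·cos4.5° − 13·1.304 = 19.9; c'Δl = 3.78; W sinα = 2.9
Slice 3: Δl = 2.9/cos25.6° = 3.216 m; N'_3 = 54·cos25.6° − 0·3.216 = 48.7; c'Δl = 9.33; W sinα = 23.3
Σc'Δl = 18.7 kN/m; ΣN' = 91.2 kN/m; ΣW sinα = 21.5 kN/m
Resisting = 18.7 + 91.2·tan27.3° = 18.7 + 47.1 = 65.8 kN/m
FS = 65.8 / 21.5 = 3.066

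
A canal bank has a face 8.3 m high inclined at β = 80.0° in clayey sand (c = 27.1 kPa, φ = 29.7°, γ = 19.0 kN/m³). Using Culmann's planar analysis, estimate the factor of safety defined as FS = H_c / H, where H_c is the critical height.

H_c = (4c/γ) · sinβ cosφ / [1 − cos(β − φ)]
    = (4·27.1/19.0) · sin80.0°·cos29.7° / [1 − cos50.3°]
    = 5.705 · 0.8554 / 0.3612 = 13.51 m
FS = H_c / H = 13.51 / 8.3 = 1.628

FS = 1.63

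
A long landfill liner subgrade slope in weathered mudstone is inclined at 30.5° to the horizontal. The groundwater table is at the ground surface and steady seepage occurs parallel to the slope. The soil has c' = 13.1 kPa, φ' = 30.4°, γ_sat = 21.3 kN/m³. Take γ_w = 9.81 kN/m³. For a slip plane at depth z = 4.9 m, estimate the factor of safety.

FS = 0.82

With seepage parallel to the slope and the water table at the surface, the effective normal stress on the slip plane uses the buoyant unit weight γ' = γ_sat − γ_w while the driving shear stress uses γ_sat:
FS = [c' + γ' z cos²β tanφ'] / [γ_sat z sinβ cosβ]
γ' = 21.3 − 9.81 = 11.49 kN/m³
Numerator = 13.1 + 11.49·4.9·cos²30.5°·tan30.4° = 13.1 + 11.49·4.9·0.7424·0.5867 = 37.623 kPa
Denominator = 21.3·4.9·sin30.5°·cos30.5° = 21.3·4.9·0.5075·0.8616 = 45.642 kPa
FS = 37.623 / 45.642 = 0.824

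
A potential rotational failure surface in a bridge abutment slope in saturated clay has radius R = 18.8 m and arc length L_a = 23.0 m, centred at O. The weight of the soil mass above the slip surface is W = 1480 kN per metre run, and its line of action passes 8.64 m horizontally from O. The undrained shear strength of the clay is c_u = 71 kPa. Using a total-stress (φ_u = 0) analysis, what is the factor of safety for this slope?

FS = 2.40

Taking moments about the centre O, the resisting moment is provided by the undrained shear strength acting along the arc:
M_R = c_u·L_a·R = 71·23.00·18.8 = 30700.4 kN·m/m
M_D = W·d = 1480·8.64 = 12787.2 kN·m/m
FS = M_R / M_D = 30700.4 / 12787.2 = 2.401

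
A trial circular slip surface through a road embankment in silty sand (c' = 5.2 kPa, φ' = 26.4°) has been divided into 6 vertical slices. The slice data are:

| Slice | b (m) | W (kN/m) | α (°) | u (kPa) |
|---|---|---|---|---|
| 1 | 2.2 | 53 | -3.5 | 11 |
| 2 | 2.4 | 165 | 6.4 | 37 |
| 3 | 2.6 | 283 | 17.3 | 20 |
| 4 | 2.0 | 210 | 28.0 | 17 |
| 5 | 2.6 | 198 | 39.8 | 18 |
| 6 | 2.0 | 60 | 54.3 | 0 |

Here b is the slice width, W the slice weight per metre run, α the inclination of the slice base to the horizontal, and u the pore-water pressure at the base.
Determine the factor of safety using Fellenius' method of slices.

FS = 1.02

Ordinary method of slices: FS = Σ[c'·Δl_i + (W_i cosα_i − u_i·Δl_i)·tanφ'] / Σ W_i sinα_i, with Δl_i = b_i / cosα_i.
Slice 1: Δl = 2.2/cos(-3.5°) = 2.204 m; N'_1 = 53·cos(-3.5°) − 11·2.204 = 28.7; c'Δl = 11.46; W sinα = -3.2
Slice 2: Δl = 2.4/cos6.4° = 2.415 m; N'_2 = 165·cos6.4° − 37·2.415 = 74.6; c'Δl = 12.56; W sinα = 18.4
Slice 3: Δl = 2.6/cos17.3° = 2.723 m; N'_3 = 283·cos17.3° − 20·2.723 = 215.7; c'Δl = 14.16; W sinα = 84.2
Slice 4: Δl = 2.0/cos28.0° = 2.265 m; N'_4 = 210·cos28.0° − 17·2.265 = 146.9; c'Δl = 11.78; W sinα = 98.6
Slice 5: Δl = 2.6/cos39.8° = 3.384 m; N'_5 = 198·cos39.8° − 18·3.384 = 91.2; c'Δl = 17.60; W sinα = 126.7
Slice 6: Δl = 2.0/cos54.3° = 3.427 m; N'_6 = 60·cos54.3° − 0·3.427 = 35.0; c'Δl = 17.82; W sinα = 48.7
Σc'Δl = 85.4 kN/m; ΣN' = 592.1 kN/m; ΣW sinα = 373.4 kN/m
Resisting = 85.4 + 592.1·tan26.4° = 85.4 + 293.9 = 379.3 kN/m
FS = 379.3 / 373.4 = 1.016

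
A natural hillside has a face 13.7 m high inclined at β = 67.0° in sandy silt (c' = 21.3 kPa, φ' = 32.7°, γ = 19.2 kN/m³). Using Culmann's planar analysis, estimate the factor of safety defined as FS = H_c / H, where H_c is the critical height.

FS = 1.44

H_c = (4c'/γ) · sinβ cosφ' / [1 − cos(β − φ')]
    = (4·21.3/19.2) · sin67.0°·cos32.7° / [1 − cos34.3°]
    = 4.438 · 0.7746 / 0.1739 = 19.77 m
FS = H_c / H = 19.77 / 13.7 = 1.443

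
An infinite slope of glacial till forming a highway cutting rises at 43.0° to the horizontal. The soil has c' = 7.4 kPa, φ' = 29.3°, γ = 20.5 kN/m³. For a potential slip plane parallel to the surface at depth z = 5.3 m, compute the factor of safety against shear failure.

FS = 0.74

For an infinite slope with a slip plane parallel to the surface (no pore pressure): FS = [c' + γz cos²β tanφ'] / [γz sinβ cosβ].
γz = 20.5·5.3 = 108.65 kN/m²
Numerator = 7.4 + 108.65·cos²43.0°·tan29.3° = 7.4 + 108.65·0.5349·0.5612 = 40.012 kPa
Denominator = 108.65·sin43.0°·cos43.0° = 108.65·0.6820·0.7314 = 54.193 kPa
FS = 40.012 / 54.193 = 0.738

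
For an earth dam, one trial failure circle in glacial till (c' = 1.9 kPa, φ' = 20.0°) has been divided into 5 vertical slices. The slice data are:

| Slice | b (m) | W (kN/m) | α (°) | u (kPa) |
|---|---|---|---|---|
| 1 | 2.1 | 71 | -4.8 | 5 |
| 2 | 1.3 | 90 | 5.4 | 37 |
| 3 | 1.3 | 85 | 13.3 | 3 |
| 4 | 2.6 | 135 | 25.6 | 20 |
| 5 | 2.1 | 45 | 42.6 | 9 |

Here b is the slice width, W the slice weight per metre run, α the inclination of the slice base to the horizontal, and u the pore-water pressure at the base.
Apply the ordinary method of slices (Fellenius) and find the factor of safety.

FS = 1.01

Ordinary method of slices: FS = Σ[c'·Δl_i + (W_i cosα_i − u_i·Δl_i)·tanφ'] / Σ W_i sinα_i, with Δl_i = b_i / cosα_i.
Slice 1: Δl = 2.1/cos(-4.8°) = 2.107 m; N'_1 = 71·cos(-4.8°) − 5·2.107 = 60.2; c'Δl = 4.00; W sinα = -5.9
Slice 2: Δl = 1.3/cos5.4° = 1.306 m; N'_2 = 90·cos5.4° − 37·1.306 = 41.3; c'Δl = 2.48; W sinα = 8.5
Slice 3: Δl = 1.3/cos13.3° = 1.336 m; N'_3 = 85·cos13.3° − 3·1.336 = 78.7; c'Δl = 2.54; W sinα = 19.6
Slice 4: Δl = 2.6/cos25.6° = 2.883 m; N'_4 = 135·cos25.6° − 20·2.883 = 64.1; c'Δl = 5.48; W sinα = 58.3
Slice 5: Δl = 2.1/cos42.6° = 2.853 m; N'_5 = 45·cos42.6° − 9·2.853 = 7.4; c'Δl = 5.42; W sinα = 30.5
Σc'Δl = 19.9 kN/m; ΣN' = 251.7 kN/m; ΣW sinα = 110.9 kN/m
Resisting = 19.9 + 251.7·tan20.0° = 19.9 + 91.6 = 111.6 kN/m
FS = 111.6 / 110.9 = 1.006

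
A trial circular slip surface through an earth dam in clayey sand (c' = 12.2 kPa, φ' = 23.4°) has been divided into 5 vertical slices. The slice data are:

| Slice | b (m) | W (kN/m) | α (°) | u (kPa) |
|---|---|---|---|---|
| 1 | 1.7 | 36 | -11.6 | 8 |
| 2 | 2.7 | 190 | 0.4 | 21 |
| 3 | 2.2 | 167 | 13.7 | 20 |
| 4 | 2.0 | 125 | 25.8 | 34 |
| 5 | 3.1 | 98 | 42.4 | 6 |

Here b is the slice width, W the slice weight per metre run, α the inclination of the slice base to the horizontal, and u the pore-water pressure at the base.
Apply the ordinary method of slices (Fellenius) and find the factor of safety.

Ordinary method of slices: FS = Σ[c'·Δl_i + (W_i cosα_i − u_i·Δl_i)·tanφ'] / Σ W_i sinα_i, with Δl_i = b_i / cosα_i.
Slice 1: Δl = 1.7/cos(-11.6°) = 1.735 m; N'_1 = 36·cos(-11.6°) − 8·1.735 = 21.4; c'Δl = 21.17; W sinα = -7.2
Slice 2: Δl = 2.7/cos0.4° = 2.700 m; N'_2 = 190·cos0.4° − 21·2.700 = 133.3; c'Δl = 32.94; W sinα = 1.3
Slice 3: Δl = 2.2/cos13.7° = 2.264 m; N'_3 = 167·cos13.7° − 20·2.264 = 117.0; c'Δl = 27.63; W sinα = 39.6
Slice 4: Δl = 2.0/cos25.8° = 2.221 m; N'_4 = 125·cos25.8° − 34·2.221 = 37.0; c'Δl = 27.10; W sinα = 54.4
Slice 5: Δl = 3.1/cos42.4° = 4.198 m; N'_5 = 98·cos42.4° − 6·4.198 = 47.2; c'Δl = 51.22; W sinα = 66.1
Σc'Δl = 160.1 kN/m; ΣN' = 355.8 kN/m; ΣW sinα = 154.1 kN/m
Resisting = 160.1 + 355.8·tan23.4° = 160.1 + 154.0 = 314.0 kN/m
FS = 314.0 / 154.1 = 2.038

FS = 2.04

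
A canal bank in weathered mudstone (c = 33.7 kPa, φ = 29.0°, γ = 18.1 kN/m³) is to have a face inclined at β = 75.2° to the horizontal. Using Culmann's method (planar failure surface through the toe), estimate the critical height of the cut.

H_c = 20.46 m

Culmann's analysis gives the critical failure plane at α_cr = (β + φ)/2 = (75.2 + 29.0)/2 = 52.1°, and the critical height
H_c = (4c/γ) · sinβ cosφ / [1 − cos(β − φ)]
    = (4·33.7/18.1) · sin75.2°·cos29.0° / [1 − cos(46.2°)]
    = 7.448 · 0.9668·0.8746 / [1 − 0.6921]
    = 7.448 · 0.8456 / 0.3079
    = 20.46 m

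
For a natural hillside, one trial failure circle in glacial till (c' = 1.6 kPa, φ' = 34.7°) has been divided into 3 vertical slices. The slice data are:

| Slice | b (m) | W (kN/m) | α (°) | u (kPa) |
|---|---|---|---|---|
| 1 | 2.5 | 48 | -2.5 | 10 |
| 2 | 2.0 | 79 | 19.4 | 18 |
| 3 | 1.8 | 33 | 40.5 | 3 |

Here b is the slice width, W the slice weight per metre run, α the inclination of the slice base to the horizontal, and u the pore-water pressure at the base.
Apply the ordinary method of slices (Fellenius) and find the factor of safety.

FS = 1.42

Ordinary method of slices: FS = Σ[c'·Δl_i + (W_i cosα_i − u_i·Δl_i)·tanφ'] / Σ W_i sinα_i, with Δl_i = b_i / cosα_i.
Slice 1: Δl = 2.5/cos(-2.5°) = 2.502 m; N'_1 = 48·cos(-2.5°) − 10·2.502 = 22.9; c'Δl = 4.00; W sinα = -2.1
Slice 2: Δl = 2.0/cos19.4° = 2.120 m; N'_2 = 79·cos19.4° − 18·2.120 = 36.3; c'Δl = 3.39; W sinα = 26.2
Slice 3: Δl = 1.8/cos40.5° = 2.367 m; N'_3 = 33·cos40.5° − 3·2.367 = 18.0; c'Δl = 3.79; W sinα = 21.4
Σc'Δl = 11.2 kN/m; ΣN' = 77.3 kN/m; ΣW sinα = 45.6 kN/m
Resisting = 11.2 + 77.3·tan34.7° = 11.2 + 53.5 = 64.7 kN/m
FS = 64.7 / 45.6 = 1.419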